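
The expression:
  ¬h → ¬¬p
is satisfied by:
  {p: True, h: True}
  {p: True, h: False}
  {h: True, p: False}


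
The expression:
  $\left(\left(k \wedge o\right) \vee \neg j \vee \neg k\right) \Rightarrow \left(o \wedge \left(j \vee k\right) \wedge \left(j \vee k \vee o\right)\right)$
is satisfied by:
  {k: True, o: True, j: True}
  {k: True, o: True, j: False}
  {k: True, j: True, o: False}
  {o: True, j: True, k: False}


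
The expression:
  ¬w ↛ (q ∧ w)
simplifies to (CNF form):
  ¬w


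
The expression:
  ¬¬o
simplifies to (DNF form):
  o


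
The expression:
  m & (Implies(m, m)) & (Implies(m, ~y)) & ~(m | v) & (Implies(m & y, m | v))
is never true.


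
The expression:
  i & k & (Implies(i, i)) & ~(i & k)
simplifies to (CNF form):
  False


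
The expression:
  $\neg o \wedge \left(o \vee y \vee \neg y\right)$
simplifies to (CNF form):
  $\neg o$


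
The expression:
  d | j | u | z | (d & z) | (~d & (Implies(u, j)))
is always true.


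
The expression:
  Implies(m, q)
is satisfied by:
  {q: True, m: False}
  {m: False, q: False}
  {m: True, q: True}


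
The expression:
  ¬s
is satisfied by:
  {s: False}


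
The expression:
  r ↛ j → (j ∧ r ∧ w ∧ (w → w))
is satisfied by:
  {j: True, r: False}
  {r: False, j: False}
  {r: True, j: True}


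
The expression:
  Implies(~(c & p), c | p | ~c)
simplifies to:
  True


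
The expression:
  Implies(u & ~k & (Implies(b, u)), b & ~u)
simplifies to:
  k | ~u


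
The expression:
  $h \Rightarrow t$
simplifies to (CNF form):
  $t \vee \neg h$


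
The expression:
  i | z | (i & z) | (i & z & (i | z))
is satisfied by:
  {i: True, z: True}
  {i: True, z: False}
  {z: True, i: False}


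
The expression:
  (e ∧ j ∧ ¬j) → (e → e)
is always true.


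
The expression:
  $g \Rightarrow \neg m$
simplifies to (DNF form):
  $\neg g \vee \neg m$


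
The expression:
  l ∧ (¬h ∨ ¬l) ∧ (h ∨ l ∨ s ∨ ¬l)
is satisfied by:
  {l: True, h: False}


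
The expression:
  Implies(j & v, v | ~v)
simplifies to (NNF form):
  True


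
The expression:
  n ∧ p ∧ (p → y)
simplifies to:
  n ∧ p ∧ y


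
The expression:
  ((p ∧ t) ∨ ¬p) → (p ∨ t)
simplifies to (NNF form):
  p ∨ t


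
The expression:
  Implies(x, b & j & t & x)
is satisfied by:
  {b: True, j: True, t: True, x: False}
  {b: True, j: True, t: False, x: False}
  {b: True, t: True, j: False, x: False}
  {b: True, t: False, j: False, x: False}
  {j: True, t: True, b: False, x: False}
  {j: True, b: False, t: False, x: False}
  {j: False, t: True, b: False, x: False}
  {j: False, b: False, t: False, x: False}
  {b: True, x: True, j: True, t: True}


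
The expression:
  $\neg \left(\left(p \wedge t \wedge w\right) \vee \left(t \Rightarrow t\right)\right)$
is never true.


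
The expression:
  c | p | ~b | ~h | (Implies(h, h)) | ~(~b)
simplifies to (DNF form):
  True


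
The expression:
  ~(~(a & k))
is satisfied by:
  {a: True, k: True}


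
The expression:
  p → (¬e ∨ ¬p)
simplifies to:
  ¬e ∨ ¬p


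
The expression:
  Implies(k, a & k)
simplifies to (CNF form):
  a | ~k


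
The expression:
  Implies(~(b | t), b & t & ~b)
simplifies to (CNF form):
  b | t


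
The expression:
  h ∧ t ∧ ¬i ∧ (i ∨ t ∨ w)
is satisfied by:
  {t: True, h: True, i: False}


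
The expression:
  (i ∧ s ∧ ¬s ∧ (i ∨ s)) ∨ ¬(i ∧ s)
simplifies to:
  ¬i ∨ ¬s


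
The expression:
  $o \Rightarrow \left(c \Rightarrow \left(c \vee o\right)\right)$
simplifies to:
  $\text{True}$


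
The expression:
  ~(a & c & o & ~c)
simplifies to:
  True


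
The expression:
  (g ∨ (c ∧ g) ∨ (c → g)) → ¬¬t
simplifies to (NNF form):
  t ∨ (c ∧ ¬g)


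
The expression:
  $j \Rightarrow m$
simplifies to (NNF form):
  $m \vee \neg j$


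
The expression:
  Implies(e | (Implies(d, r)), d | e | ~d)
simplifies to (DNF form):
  True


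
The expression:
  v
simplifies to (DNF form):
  v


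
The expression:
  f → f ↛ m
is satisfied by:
  {m: False, f: False}
  {f: True, m: False}
  {m: True, f: False}


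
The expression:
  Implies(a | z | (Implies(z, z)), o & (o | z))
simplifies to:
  o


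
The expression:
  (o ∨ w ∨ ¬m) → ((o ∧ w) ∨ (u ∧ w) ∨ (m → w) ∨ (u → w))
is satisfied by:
  {w: True, u: False, m: False, o: False}
  {w: False, u: False, m: False, o: False}
  {w: True, o: True, u: False, m: False}
  {o: True, w: False, u: False, m: False}
  {w: True, m: True, o: False, u: False}
  {m: True, o: False, u: False, w: False}
  {w: True, o: True, m: True, u: False}
  {o: True, m: True, w: False, u: False}
  {w: True, u: True, o: False, m: False}
  {u: True, o: False, m: False, w: False}
  {w: True, o: True, u: True, m: False}
  {o: True, u: True, w: False, m: False}
  {w: True, m: True, u: True, o: False}
  {m: True, u: True, o: False, w: False}
  {w: True, o: True, m: True, u: True}


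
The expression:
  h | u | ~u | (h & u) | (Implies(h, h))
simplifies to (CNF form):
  True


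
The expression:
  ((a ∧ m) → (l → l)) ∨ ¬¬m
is always true.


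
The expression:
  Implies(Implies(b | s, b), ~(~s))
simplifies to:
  s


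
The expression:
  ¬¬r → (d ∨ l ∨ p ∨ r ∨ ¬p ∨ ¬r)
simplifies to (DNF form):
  True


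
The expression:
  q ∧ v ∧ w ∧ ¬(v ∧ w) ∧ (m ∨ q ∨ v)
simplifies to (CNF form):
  False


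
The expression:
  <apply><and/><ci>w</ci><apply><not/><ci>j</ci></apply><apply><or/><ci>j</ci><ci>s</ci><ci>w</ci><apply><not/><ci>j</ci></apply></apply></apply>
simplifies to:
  <apply><and/><ci>w</ci><apply><not/><ci>j</ci></apply></apply>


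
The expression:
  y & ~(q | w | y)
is never true.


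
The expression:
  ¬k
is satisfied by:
  {k: False}


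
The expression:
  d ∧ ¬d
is never true.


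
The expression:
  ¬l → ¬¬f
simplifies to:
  f ∨ l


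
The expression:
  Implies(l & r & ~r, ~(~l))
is always true.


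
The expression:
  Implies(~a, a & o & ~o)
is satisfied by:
  {a: True}


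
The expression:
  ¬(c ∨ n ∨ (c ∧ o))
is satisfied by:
  {n: False, c: False}


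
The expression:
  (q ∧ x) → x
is always true.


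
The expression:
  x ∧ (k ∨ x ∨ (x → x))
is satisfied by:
  {x: True}


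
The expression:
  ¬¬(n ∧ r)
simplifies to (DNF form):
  n ∧ r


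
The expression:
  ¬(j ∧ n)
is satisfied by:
  {n: False, j: False}
  {j: True, n: False}
  {n: True, j: False}


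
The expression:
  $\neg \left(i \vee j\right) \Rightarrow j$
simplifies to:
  $i \vee j$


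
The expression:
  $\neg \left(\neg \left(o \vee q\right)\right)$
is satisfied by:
  {q: True, o: True}
  {q: True, o: False}
  {o: True, q: False}


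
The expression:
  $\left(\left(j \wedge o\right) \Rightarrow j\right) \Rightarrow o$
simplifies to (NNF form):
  $o$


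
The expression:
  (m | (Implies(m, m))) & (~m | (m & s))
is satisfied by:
  {s: True, m: False}
  {m: False, s: False}
  {m: True, s: True}


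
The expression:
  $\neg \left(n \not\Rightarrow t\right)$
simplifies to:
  $t \vee \neg n$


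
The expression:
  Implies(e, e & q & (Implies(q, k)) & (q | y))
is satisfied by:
  {q: True, k: True, e: False}
  {q: True, k: False, e: False}
  {k: True, q: False, e: False}
  {q: False, k: False, e: False}
  {q: True, e: True, k: True}


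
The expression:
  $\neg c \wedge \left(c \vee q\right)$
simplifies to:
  $q \wedge \neg c$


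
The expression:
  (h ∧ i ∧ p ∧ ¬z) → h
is always true.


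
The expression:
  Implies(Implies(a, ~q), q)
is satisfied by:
  {q: True}


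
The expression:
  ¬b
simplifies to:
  ¬b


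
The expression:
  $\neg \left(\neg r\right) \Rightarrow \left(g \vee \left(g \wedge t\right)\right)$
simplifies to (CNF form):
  $g \vee \neg r$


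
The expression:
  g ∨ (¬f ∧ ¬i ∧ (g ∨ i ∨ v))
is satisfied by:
  {v: True, g: True, i: False, f: False}
  {g: True, i: False, f: False, v: False}
  {v: True, g: True, f: True, i: False}
  {g: True, f: True, i: False, v: False}
  {g: True, v: True, i: True, f: False}
  {g: True, i: True, f: False, v: False}
  {v: True, g: True, f: True, i: True}
  {g: True, f: True, i: True, v: False}
  {v: True, i: False, f: False, g: False}


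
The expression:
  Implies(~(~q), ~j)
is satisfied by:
  {q: False, j: False}
  {j: True, q: False}
  {q: True, j: False}


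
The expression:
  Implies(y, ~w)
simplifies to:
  ~w | ~y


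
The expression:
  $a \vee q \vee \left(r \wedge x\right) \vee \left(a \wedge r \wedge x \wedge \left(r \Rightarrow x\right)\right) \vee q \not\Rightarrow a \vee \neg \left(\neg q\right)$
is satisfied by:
  {a: True, x: True, q: True, r: True}
  {a: True, x: True, q: True, r: False}
  {a: True, q: True, r: True, x: False}
  {a: True, q: True, r: False, x: False}
  {a: True, x: True, r: True, q: False}
  {a: True, x: True, r: False, q: False}
  {a: True, r: True, q: False, x: False}
  {a: True, r: False, q: False, x: False}
  {x: True, q: True, r: True, a: False}
  {x: True, q: True, r: False, a: False}
  {q: True, r: True, a: False, x: False}
  {q: True, a: False, r: False, x: False}
  {x: True, r: True, a: False, q: False}


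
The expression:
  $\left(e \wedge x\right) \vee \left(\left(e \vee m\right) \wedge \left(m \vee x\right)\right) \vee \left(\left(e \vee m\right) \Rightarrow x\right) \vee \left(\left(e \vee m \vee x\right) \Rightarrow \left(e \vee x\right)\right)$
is always true.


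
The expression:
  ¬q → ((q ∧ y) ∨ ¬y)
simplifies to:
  q ∨ ¬y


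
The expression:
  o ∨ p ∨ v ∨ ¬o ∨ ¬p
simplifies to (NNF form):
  True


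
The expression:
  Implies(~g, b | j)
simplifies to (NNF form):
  b | g | j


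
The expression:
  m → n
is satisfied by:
  {n: True, m: False}
  {m: False, n: False}
  {m: True, n: True}


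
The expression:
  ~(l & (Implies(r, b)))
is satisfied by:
  {r: True, b: False, l: False}
  {b: False, l: False, r: False}
  {r: True, b: True, l: False}
  {b: True, r: False, l: False}
  {l: True, r: True, b: False}


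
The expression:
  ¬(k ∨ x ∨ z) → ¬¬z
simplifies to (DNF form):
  k ∨ x ∨ z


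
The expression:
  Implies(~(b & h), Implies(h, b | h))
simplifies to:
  True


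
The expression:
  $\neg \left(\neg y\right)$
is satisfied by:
  {y: True}


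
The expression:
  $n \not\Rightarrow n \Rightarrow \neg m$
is always true.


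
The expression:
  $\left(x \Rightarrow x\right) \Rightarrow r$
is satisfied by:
  {r: True}


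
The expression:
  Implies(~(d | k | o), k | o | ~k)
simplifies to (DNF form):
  True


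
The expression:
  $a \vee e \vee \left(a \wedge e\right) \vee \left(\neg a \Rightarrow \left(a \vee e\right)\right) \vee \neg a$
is always true.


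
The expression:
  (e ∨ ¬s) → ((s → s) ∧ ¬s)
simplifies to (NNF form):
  ¬e ∨ ¬s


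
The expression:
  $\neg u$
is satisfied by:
  {u: False}


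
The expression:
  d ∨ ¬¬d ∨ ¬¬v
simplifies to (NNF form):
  d ∨ v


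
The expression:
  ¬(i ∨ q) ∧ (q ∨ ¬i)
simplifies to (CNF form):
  ¬i ∧ ¬q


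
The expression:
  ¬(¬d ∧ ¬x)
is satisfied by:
  {x: True, d: True}
  {x: True, d: False}
  {d: True, x: False}


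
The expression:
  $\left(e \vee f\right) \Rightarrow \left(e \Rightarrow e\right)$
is always true.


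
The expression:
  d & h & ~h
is never true.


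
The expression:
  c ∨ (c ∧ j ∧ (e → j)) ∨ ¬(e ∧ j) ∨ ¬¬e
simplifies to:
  True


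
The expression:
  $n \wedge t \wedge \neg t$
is never true.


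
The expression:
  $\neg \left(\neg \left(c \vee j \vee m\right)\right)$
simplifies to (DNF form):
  $c \vee j \vee m$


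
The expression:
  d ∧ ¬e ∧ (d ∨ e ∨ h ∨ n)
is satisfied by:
  {d: True, e: False}


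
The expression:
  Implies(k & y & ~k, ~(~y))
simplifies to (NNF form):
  True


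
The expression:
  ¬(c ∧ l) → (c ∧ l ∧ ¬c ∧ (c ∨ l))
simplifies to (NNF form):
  c ∧ l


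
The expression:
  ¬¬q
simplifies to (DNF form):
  q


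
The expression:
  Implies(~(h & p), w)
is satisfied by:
  {h: True, w: True, p: True}
  {h: True, w: True, p: False}
  {w: True, p: True, h: False}
  {w: True, p: False, h: False}
  {h: True, p: True, w: False}


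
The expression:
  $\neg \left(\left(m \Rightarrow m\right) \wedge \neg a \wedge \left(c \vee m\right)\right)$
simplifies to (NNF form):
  $a \vee \left(\neg c \wedge \neg m\right)$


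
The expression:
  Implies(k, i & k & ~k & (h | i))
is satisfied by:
  {k: False}


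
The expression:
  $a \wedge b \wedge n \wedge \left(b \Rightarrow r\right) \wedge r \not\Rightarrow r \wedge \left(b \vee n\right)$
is never true.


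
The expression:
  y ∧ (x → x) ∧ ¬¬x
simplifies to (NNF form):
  x ∧ y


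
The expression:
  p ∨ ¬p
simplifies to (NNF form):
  True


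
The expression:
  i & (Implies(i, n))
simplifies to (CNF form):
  i & n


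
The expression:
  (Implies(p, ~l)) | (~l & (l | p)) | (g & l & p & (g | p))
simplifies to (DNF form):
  g | ~l | ~p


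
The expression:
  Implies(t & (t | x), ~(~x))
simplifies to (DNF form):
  x | ~t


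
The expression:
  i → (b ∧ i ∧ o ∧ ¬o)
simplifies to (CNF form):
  ¬i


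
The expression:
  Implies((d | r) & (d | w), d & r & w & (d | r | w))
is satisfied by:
  {r: False, d: False, w: False}
  {w: True, r: False, d: False}
  {r: True, w: False, d: False}
  {d: True, w: True, r: True}


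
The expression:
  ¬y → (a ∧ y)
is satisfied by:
  {y: True}


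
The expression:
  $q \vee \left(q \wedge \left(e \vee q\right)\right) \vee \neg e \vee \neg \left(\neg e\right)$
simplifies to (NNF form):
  $\text{True}$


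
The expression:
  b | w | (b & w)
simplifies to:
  b | w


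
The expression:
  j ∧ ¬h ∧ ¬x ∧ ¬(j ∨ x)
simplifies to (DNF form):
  False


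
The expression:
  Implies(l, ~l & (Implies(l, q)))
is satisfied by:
  {l: False}


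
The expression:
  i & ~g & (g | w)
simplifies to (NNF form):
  i & w & ~g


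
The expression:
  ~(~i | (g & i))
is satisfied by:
  {i: True, g: False}


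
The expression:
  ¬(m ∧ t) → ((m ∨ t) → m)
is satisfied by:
  {m: True, t: False}
  {t: False, m: False}
  {t: True, m: True}


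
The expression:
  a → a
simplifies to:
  True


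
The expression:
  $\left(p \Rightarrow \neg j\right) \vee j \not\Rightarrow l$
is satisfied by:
  {l: False, p: False, j: False}
  {j: True, l: False, p: False}
  {p: True, l: False, j: False}
  {j: True, p: True, l: False}
  {l: True, j: False, p: False}
  {j: True, l: True, p: False}
  {p: True, l: True, j: False}


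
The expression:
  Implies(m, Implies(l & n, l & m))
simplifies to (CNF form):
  True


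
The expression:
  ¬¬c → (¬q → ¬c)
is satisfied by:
  {q: True, c: False}
  {c: False, q: False}
  {c: True, q: True}


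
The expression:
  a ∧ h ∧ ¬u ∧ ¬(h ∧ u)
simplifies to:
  a ∧ h ∧ ¬u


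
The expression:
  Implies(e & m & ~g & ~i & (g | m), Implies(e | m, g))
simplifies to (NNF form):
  g | i | ~e | ~m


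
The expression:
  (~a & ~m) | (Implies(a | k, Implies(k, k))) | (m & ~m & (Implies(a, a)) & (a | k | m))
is always true.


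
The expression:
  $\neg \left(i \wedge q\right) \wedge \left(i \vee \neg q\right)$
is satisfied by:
  {q: False}


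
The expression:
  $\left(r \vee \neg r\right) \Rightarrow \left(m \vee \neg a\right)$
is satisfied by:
  {m: True, a: False}
  {a: False, m: False}
  {a: True, m: True}


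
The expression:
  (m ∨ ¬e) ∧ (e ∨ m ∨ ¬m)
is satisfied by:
  {m: True, e: False}
  {e: False, m: False}
  {e: True, m: True}


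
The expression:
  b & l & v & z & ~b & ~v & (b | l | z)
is never true.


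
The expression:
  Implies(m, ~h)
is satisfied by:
  {h: False, m: False}
  {m: True, h: False}
  {h: True, m: False}


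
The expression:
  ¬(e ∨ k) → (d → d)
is always true.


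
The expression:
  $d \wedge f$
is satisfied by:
  {d: True, f: True}


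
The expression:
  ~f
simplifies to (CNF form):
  ~f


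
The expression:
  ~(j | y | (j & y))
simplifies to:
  ~j & ~y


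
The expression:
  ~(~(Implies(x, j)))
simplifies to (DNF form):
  j | ~x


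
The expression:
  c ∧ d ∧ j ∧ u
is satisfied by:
  {c: True, j: True, u: True, d: True}


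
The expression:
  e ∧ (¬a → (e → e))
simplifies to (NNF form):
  e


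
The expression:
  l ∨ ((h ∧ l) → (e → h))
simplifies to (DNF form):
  True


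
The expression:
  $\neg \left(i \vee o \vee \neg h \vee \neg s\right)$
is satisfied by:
  {h: True, s: True, i: False, o: False}


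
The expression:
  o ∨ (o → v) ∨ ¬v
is always true.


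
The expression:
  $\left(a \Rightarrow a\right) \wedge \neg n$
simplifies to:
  $\neg n$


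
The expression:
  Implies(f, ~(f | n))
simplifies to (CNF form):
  ~f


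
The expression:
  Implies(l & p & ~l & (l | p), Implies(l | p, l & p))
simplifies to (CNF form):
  True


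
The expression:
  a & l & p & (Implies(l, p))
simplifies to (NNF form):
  a & l & p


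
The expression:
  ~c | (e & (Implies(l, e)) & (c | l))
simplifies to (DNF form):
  e | ~c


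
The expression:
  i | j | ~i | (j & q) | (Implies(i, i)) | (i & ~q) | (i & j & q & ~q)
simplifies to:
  True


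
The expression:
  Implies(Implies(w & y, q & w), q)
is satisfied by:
  {q: True, w: True, y: True}
  {q: True, w: True, y: False}
  {q: True, y: True, w: False}
  {q: True, y: False, w: False}
  {w: True, y: True, q: False}


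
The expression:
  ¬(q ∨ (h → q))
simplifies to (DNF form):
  h ∧ ¬q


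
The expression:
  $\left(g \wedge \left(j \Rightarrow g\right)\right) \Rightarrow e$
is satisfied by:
  {e: True, g: False}
  {g: False, e: False}
  {g: True, e: True}


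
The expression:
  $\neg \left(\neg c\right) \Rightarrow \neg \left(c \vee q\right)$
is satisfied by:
  {c: False}


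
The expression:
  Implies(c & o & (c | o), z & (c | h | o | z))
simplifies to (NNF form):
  z | ~c | ~o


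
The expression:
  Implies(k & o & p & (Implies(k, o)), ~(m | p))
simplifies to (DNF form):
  ~k | ~o | ~p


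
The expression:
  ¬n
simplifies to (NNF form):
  ¬n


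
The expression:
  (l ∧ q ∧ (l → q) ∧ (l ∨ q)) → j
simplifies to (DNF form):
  j ∨ ¬l ∨ ¬q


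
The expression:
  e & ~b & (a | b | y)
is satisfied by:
  {e: True, a: True, y: True, b: False}
  {e: True, a: True, y: False, b: False}
  {e: True, y: True, a: False, b: False}


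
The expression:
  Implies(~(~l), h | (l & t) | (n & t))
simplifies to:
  h | t | ~l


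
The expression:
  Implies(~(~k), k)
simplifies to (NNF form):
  True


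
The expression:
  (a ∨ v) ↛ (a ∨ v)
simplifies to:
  False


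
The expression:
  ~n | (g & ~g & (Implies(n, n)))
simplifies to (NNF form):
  ~n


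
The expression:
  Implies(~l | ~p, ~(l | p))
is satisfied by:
  {l: False, p: False}
  {p: True, l: True}


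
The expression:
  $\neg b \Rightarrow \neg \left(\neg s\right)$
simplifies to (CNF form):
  $b \vee s$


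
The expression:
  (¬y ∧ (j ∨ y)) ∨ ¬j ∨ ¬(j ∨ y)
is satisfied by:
  {y: False, j: False}
  {j: True, y: False}
  {y: True, j: False}


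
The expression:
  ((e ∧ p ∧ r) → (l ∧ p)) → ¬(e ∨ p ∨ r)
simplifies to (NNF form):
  (e ∨ ¬r) ∧ (p ∨ ¬e) ∧ (r ∨ ¬p) ∧ (¬l ∨ ¬r)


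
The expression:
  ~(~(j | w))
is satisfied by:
  {w: True, j: True}
  {w: True, j: False}
  {j: True, w: False}


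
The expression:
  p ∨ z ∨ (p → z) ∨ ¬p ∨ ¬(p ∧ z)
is always true.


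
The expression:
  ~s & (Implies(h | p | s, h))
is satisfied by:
  {h: True, p: False, s: False}
  {p: False, s: False, h: False}
  {h: True, p: True, s: False}


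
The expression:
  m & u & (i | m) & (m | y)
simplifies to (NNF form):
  m & u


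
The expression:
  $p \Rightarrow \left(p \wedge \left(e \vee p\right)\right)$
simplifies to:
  $\text{True}$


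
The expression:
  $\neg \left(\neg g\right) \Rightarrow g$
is always true.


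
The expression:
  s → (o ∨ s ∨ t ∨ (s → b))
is always true.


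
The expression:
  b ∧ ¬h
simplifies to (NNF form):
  b ∧ ¬h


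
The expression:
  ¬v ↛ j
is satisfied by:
  {v: False, j: False}


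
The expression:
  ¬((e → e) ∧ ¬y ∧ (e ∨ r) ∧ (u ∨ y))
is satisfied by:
  {y: True, e: False, u: False, r: False}
  {r: True, y: True, e: False, u: False}
  {y: True, e: True, u: False, r: False}
  {r: True, y: True, e: True, u: False}
  {r: False, e: False, u: False, y: False}
  {r: True, e: False, u: False, y: False}
  {e: True, r: False, u: False, y: False}
  {r: True, e: True, u: False, y: False}
  {u: True, y: True, r: False, e: False}
  {r: True, u: True, y: True, e: False}
  {u: True, y: True, e: True, r: False}
  {r: True, u: True, y: True, e: True}
  {u: True, y: False, e: False, r: False}


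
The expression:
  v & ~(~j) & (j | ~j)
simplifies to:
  j & v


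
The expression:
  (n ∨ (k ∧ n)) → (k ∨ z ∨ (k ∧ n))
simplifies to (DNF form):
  k ∨ z ∨ ¬n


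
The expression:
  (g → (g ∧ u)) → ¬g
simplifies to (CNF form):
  ¬g ∨ ¬u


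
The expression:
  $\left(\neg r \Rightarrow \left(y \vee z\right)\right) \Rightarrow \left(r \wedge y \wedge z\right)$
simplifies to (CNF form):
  $\left(r \vee \neg z\right) \wedge \left(y \vee \neg r\right) \wedge \left(z \vee \neg y\right)$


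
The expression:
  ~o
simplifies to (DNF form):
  ~o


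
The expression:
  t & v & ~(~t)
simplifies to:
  t & v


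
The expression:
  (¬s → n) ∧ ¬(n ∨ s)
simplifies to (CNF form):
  False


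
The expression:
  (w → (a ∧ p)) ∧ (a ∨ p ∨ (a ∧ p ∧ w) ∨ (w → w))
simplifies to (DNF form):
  (a ∧ p) ∨ ¬w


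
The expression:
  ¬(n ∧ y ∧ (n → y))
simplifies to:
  ¬n ∨ ¬y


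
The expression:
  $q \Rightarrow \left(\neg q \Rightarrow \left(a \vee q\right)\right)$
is always true.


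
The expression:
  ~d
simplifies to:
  ~d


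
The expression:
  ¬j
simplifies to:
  ¬j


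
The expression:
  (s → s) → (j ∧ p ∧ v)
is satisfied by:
  {p: True, j: True, v: True}


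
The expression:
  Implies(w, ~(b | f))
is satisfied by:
  {f: False, w: False, b: False}
  {b: True, f: False, w: False}
  {f: True, b: False, w: False}
  {b: True, f: True, w: False}
  {w: True, b: False, f: False}


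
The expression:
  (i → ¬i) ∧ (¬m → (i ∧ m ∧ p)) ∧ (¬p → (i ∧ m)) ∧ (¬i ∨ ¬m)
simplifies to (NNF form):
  m ∧ p ∧ ¬i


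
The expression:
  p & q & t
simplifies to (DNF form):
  p & q & t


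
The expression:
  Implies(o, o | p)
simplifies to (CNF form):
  True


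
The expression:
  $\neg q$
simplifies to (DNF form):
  $\neg q$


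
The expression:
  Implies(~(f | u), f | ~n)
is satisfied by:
  {u: True, f: True, n: False}
  {u: True, f: False, n: False}
  {f: True, u: False, n: False}
  {u: False, f: False, n: False}
  {n: True, u: True, f: True}
  {n: True, u: True, f: False}
  {n: True, f: True, u: False}


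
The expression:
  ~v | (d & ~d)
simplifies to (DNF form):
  ~v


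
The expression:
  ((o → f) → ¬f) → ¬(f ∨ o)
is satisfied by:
  {f: True, o: False}
  {o: False, f: False}
  {o: True, f: True}


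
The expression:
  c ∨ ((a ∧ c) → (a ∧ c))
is always true.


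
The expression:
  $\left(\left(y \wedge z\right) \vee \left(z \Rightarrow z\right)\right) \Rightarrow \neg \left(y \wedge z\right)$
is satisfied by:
  {z: False, y: False}
  {y: True, z: False}
  {z: True, y: False}


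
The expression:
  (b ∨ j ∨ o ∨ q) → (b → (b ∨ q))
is always true.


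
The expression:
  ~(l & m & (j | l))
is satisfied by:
  {l: False, m: False}
  {m: True, l: False}
  {l: True, m: False}


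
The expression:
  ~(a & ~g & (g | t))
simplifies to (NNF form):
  g | ~a | ~t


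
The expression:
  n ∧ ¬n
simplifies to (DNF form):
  False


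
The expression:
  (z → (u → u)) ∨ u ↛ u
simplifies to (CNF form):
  True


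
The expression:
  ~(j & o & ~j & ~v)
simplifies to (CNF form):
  True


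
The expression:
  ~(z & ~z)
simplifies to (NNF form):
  True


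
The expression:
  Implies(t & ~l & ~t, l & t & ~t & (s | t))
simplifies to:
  True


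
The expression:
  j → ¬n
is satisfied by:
  {n: False, j: False}
  {j: True, n: False}
  {n: True, j: False}


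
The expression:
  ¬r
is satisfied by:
  {r: False}


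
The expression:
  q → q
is always true.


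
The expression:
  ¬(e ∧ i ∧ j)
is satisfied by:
  {e: False, i: False, j: False}
  {j: True, e: False, i: False}
  {i: True, e: False, j: False}
  {j: True, i: True, e: False}
  {e: True, j: False, i: False}
  {j: True, e: True, i: False}
  {i: True, e: True, j: False}


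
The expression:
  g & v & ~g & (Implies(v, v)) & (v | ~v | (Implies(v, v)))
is never true.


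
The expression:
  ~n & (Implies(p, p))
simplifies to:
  ~n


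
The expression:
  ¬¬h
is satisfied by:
  {h: True}


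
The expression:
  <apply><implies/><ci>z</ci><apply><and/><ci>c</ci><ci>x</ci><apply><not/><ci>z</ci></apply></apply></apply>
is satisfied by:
  {z: False}


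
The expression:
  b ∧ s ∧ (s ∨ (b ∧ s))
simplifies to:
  b ∧ s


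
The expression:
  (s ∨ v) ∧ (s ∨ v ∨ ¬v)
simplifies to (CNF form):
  s ∨ v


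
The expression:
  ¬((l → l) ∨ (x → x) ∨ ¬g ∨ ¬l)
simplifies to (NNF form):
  False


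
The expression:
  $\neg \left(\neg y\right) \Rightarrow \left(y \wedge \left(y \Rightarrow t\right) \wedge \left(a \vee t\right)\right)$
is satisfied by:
  {t: True, y: False}
  {y: False, t: False}
  {y: True, t: True}


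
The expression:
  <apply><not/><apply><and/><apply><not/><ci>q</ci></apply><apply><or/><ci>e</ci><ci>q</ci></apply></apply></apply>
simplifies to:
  <apply><or/><ci>q</ci><apply><not/><ci>e</ci></apply></apply>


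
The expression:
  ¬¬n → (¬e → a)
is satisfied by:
  {a: True, e: True, n: False}
  {a: True, e: False, n: False}
  {e: True, a: False, n: False}
  {a: False, e: False, n: False}
  {a: True, n: True, e: True}
  {a: True, n: True, e: False}
  {n: True, e: True, a: False}


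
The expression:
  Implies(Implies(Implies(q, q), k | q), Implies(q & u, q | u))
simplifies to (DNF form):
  True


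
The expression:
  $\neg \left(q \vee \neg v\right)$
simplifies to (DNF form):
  $v \wedge \neg q$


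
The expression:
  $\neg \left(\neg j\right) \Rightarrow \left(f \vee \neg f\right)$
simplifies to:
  $\text{True}$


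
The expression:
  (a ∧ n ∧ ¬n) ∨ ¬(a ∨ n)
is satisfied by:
  {n: False, a: False}


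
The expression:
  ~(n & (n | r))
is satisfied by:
  {n: False}


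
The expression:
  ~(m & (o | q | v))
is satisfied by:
  {q: False, v: False, m: False, o: False}
  {o: True, q: False, v: False, m: False}
  {v: True, o: False, q: False, m: False}
  {o: True, v: True, q: False, m: False}
  {q: True, o: False, v: False, m: False}
  {o: True, q: True, v: False, m: False}
  {v: True, q: True, o: False, m: False}
  {o: True, v: True, q: True, m: False}
  {m: True, o: False, q: False, v: False}


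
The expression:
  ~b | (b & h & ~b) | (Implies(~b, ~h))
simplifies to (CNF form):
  True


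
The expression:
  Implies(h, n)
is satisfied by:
  {n: True, h: False}
  {h: False, n: False}
  {h: True, n: True}


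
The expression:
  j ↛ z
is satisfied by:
  {j: True, z: False}


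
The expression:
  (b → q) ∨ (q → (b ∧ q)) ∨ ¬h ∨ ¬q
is always true.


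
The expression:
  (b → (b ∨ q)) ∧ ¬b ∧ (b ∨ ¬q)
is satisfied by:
  {q: False, b: False}


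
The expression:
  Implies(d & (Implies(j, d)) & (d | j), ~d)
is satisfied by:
  {d: False}


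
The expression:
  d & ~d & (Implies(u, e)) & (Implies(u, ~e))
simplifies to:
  False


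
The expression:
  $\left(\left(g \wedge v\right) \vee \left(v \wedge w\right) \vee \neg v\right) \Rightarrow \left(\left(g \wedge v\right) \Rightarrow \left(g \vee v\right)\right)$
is always true.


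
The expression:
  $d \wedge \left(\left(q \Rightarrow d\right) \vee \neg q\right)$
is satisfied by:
  {d: True}


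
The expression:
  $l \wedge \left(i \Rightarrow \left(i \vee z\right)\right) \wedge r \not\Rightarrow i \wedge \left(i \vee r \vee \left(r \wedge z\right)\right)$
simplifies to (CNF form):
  $l \wedge r \wedge \neg i$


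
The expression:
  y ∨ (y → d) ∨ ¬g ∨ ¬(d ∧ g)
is always true.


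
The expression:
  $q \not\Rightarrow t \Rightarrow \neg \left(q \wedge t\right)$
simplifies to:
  $\text{True}$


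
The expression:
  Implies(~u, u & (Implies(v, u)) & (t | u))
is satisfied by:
  {u: True}


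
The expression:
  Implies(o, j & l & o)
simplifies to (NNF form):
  ~o | (j & l)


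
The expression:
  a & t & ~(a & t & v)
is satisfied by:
  {t: True, a: True, v: False}


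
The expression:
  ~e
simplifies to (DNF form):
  ~e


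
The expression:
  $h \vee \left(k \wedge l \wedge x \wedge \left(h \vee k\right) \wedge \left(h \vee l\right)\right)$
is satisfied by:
  {x: True, h: True, k: True, l: True}
  {x: True, h: True, k: True, l: False}
  {x: True, h: True, l: True, k: False}
  {x: True, h: True, l: False, k: False}
  {h: True, k: True, l: True, x: False}
  {h: True, k: True, l: False, x: False}
  {h: True, k: False, l: True, x: False}
  {h: True, k: False, l: False, x: False}
  {x: True, k: True, l: True, h: False}


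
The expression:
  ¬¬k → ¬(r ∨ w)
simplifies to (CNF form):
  (¬k ∨ ¬r) ∧ (¬k ∨ ¬w)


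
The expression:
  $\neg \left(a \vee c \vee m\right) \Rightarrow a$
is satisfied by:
  {a: True, m: True, c: True}
  {a: True, m: True, c: False}
  {a: True, c: True, m: False}
  {a: True, c: False, m: False}
  {m: True, c: True, a: False}
  {m: True, c: False, a: False}
  {c: True, m: False, a: False}


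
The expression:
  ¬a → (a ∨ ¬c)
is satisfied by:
  {a: True, c: False}
  {c: False, a: False}
  {c: True, a: True}


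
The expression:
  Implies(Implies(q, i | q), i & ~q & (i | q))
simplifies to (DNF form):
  i & ~q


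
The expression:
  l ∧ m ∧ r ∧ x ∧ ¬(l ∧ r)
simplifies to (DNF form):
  False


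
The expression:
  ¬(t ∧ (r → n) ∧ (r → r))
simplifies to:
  (r ∧ ¬n) ∨ ¬t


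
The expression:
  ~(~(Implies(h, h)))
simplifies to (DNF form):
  True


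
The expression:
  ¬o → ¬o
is always true.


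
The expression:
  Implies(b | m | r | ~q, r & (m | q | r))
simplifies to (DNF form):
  r | (q & ~b & ~m)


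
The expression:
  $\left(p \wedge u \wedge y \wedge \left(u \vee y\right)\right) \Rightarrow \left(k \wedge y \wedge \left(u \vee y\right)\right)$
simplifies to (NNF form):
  $k \vee \neg p \vee \neg u \vee \neg y$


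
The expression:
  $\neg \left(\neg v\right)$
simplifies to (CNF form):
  $v$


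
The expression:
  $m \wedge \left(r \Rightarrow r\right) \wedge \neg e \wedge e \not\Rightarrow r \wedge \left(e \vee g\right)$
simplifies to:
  $\text{False}$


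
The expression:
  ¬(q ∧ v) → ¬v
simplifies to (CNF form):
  q ∨ ¬v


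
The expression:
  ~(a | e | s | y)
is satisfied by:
  {e: False, y: False, a: False, s: False}


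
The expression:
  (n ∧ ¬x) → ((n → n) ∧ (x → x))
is always true.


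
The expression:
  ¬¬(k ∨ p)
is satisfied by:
  {k: True, p: True}
  {k: True, p: False}
  {p: True, k: False}


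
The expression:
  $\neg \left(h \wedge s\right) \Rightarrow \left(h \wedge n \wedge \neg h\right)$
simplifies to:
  $h \wedge s$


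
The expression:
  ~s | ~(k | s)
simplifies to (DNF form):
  ~s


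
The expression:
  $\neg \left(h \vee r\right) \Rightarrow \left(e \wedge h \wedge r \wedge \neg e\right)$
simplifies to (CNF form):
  $h \vee r$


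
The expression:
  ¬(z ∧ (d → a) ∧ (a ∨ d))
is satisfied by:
  {z: False, a: False}
  {a: True, z: False}
  {z: True, a: False}


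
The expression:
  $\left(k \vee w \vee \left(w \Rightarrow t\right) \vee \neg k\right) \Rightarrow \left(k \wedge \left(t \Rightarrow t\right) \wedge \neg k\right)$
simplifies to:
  $\text{False}$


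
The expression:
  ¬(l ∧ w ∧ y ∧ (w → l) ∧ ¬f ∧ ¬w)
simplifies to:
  True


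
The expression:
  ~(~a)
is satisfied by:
  {a: True}


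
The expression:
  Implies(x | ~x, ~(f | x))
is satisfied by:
  {x: False, f: False}


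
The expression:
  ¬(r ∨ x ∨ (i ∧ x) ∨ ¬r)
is never true.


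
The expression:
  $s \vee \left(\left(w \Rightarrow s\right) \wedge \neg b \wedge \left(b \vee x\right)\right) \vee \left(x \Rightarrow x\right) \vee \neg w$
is always true.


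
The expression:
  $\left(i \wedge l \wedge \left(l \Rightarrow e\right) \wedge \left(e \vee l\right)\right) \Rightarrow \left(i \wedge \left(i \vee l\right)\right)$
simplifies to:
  $\text{True}$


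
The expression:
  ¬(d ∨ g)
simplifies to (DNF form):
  ¬d ∧ ¬g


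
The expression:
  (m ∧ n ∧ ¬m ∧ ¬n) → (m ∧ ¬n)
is always true.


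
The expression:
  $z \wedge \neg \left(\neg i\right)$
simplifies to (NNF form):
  $i \wedge z$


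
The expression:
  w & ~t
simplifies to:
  w & ~t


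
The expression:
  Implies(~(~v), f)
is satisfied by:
  {f: True, v: False}
  {v: False, f: False}
  {v: True, f: True}


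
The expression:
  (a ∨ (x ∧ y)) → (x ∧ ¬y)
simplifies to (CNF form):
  (x ∨ ¬a) ∧ (x ∨ ¬x) ∧ (¬a ∨ ¬y) ∧ (¬x ∨ ¬y)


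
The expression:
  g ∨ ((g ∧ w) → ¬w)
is always true.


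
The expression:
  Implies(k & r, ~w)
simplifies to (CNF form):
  ~k | ~r | ~w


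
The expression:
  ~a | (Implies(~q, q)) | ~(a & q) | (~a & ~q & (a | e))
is always true.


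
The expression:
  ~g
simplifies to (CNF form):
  ~g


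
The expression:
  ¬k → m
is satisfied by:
  {k: True, m: True}
  {k: True, m: False}
  {m: True, k: False}


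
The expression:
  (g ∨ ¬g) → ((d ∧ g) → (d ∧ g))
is always true.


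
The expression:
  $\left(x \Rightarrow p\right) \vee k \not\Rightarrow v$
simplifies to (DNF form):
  $p \vee \left(k \wedge \neg v\right) \vee \neg x$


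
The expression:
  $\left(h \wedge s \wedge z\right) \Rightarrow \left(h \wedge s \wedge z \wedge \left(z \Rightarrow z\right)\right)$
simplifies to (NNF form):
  $\text{True}$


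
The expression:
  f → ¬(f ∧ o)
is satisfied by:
  {o: False, f: False}
  {f: True, o: False}
  {o: True, f: False}


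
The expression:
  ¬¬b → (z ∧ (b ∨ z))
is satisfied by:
  {z: True, b: False}
  {b: False, z: False}
  {b: True, z: True}


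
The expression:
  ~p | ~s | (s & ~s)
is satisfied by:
  {s: False, p: False}
  {p: True, s: False}
  {s: True, p: False}


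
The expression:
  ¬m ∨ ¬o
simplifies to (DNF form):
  ¬m ∨ ¬o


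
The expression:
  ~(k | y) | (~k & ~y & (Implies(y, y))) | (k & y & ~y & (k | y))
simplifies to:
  ~k & ~y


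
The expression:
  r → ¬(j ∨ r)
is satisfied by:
  {r: False}


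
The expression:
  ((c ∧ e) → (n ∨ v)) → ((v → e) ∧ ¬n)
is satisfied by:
  {e: True, n: False, v: False}
  {n: False, v: False, e: False}
  {e: True, v: True, n: False}


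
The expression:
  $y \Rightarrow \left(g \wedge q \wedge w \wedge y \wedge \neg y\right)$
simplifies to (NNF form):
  $\neg y$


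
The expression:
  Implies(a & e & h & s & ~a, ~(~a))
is always true.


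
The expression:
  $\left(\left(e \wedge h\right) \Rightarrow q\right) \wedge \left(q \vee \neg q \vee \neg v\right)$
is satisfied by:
  {q: True, h: False, e: False}
  {h: False, e: False, q: False}
  {q: True, e: True, h: False}
  {e: True, h: False, q: False}
  {q: True, h: True, e: False}
  {h: True, q: False, e: False}
  {q: True, e: True, h: True}


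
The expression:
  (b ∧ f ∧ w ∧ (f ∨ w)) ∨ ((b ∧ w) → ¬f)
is always true.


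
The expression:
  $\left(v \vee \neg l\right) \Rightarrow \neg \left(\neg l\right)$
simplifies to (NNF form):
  $l$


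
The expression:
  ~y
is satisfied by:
  {y: False}


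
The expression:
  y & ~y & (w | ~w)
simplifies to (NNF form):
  False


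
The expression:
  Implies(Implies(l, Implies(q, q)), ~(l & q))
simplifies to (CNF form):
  ~l | ~q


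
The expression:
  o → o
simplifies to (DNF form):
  True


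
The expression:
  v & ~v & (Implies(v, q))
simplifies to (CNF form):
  False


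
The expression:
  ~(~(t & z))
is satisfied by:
  {t: True, z: True}


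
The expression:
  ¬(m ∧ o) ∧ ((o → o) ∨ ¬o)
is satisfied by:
  {m: False, o: False}
  {o: True, m: False}
  {m: True, o: False}


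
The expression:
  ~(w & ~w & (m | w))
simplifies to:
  True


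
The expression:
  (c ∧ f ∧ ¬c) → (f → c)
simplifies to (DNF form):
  True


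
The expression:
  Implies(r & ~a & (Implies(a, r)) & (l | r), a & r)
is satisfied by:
  {a: True, r: False}
  {r: False, a: False}
  {r: True, a: True}


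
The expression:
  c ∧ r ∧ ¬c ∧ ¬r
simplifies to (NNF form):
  False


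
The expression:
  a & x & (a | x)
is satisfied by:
  {a: True, x: True}


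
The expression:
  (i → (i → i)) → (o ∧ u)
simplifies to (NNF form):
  o ∧ u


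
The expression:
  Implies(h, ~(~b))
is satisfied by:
  {b: True, h: False}
  {h: False, b: False}
  {h: True, b: True}


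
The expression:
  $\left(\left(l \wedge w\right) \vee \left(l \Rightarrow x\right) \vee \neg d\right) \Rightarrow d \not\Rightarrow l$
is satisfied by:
  {d: True, w: False, l: False, x: False}
  {x: True, d: True, w: False, l: False}
  {d: True, w: True, x: False, l: False}
  {x: True, d: True, w: True, l: False}
  {l: True, d: True, x: False, w: False}


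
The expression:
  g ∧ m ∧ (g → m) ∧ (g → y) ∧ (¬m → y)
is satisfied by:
  {m: True, g: True, y: True}


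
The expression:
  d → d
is always true.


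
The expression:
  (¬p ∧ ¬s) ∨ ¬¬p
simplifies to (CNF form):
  p ∨ ¬s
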